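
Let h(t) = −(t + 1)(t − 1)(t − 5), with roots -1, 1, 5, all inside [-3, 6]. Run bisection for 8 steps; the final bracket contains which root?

m = 1.5, h(m) = 4.375 (+); new bracket [1.5, 6]
m = 3.75, h(m) = 16.328125 (+); new bracket [3.75, 6]
m = 4.875, h(m) = 2.845703 (+); new bracket [4.875, 6]
m = 5.4375, h(m) = -12.4978 (−); new bracket [4.875, 5.4375]
m = 5.15625, h(m) = -3.998 (−); new bracket [4.875, 5.15625]
m = 5.015625, h(m) = -0.3774 (−); new bracket [4.875, 5.015625]
m = 4.9453125, h(m) = 1.2828 (+); new bracket [4.9453125, 5.015625]
m = 4.98046875, h(m) = 0.4649 (+); new bracket [4.98046875, 5.015625]

5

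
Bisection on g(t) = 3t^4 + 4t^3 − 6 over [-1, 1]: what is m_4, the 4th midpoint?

g(0) = -6 < 0, so the root lies in [0, 1]
g(0.5) = -5.3125 < 0, so the root lies in [0.5, 1]
g(0.75) = -3.363281 < 0, so the root lies in [0.75, 1]
g(0.875) = -1.5618 < 0, so the root lies in [0.875, 1]

0.875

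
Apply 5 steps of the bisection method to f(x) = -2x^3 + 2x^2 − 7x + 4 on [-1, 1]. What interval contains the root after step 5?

[0.5625, 0.625]

x = 0 gives f = 4, positive; keep [0, 1]
x = 0.5 gives f = 0.75, positive; keep [0.5, 1]
x = 0.75 gives f = -0.96875, negative; keep [0.5, 0.75]
x = 0.625 gives f = -0.082, negative; keep [0.5, 0.625]
x = 0.5625 gives f = 0.3394, positive; keep [0.5625, 0.625]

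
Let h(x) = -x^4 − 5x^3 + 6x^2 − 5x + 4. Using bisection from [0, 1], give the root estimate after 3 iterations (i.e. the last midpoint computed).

0.875

x = 0.5 gives h = 2.3125, positive; keep [0.5, 1]
x = 0.75 gives h = 1.199219, positive; keep [0.75, 1]
x = 0.875 gives h = 0.282959, positive; keep [0.875, 1]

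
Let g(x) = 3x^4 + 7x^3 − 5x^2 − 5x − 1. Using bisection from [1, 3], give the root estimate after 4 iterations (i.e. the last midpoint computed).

1.125

midpoint 2: g = 73 > 0 → [1, 2]
midpoint 1.5: g = 19.0625 > 0 → [1, 1.5]
midpoint 1.25: g = 5.933594 > 0 → [1, 1.25]
midpoint 1.125: g = 1.8191 > 0 → [1, 1.125]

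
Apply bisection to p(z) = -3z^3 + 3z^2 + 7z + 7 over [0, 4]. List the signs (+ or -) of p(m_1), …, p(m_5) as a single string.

z = 2 gives p = 9, positive; keep [2, 4]
z = 3 gives p = -26, negative; keep [2, 3]
z = 2.5 gives p = -3.625, negative; keep [2, 2.5]
z = 2.25 gives p = 3.7656, positive; keep [2.25, 2.5]
z = 2.375 gives p = 0.3574, positive; keep [2.375, 2.5]

+--++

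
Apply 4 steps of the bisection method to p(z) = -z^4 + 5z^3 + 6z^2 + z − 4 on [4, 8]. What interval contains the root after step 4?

midpoint 6: p = 2 > 0 → [6, 8]
midpoint 7: p = -389 < 0 → [6, 7]
midpoint 6.5: p = -155.9375 < 0 → [6, 6.5]
midpoint 6.25: p = -68.5508 < 0 → [6, 6.25]

[6, 6.25]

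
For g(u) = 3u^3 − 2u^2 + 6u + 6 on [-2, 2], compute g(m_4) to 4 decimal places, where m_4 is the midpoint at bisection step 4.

g(0) = 6 > 0, so the root lies in [-2, 0]
g(-1) = -5 < 0, so the root lies in [-1, 0]
g(-0.5) = 2.125 > 0, so the root lies in [-1, -0.5]
g(-0.75) = -0.8906 < 0, so the root lies in [-0.75, -0.5]

-0.8906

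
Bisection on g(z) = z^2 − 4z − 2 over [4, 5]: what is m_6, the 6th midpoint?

z = 4.5 gives g = 0.25, positive; keep [4, 4.5]
z = 4.25 gives g = -0.9375, negative; keep [4.25, 4.5]
z = 4.375 gives g = -0.359375, negative; keep [4.375, 4.5]
z = 4.4375 gives g = -0.0586, negative; keep [4.4375, 4.5]
z = 4.46875 gives g = 0.0947, positive; keep [4.4375, 4.46875]
z = 4.453125 gives g = 0.0178, positive; keep [4.4375, 4.453125]

4.453125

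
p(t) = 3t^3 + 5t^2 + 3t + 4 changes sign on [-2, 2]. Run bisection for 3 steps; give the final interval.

[-2, -1.5]

m = 0, p(m) = 4 (+); new bracket [-2, 0]
m = -1, p(m) = 3 (+); new bracket [-2, -1]
m = -1.5, p(m) = 0.625 (+); new bracket [-2, -1.5]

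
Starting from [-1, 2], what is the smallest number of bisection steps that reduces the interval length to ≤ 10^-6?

22

Width after n steps is 3/2^n. Need 2^n ≥ 3/10^-6 = 3000000.
2^21 = 2097152 < 3000000 ≤ 2^22 = 4194304, so n = 22.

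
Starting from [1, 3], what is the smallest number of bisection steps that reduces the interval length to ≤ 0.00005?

Width after n steps is 2/2^n. Need 2^n ≥ 2/0.00005 = 40000.
2^15 = 32768 < 40000 ≤ 2^16 = 65536, so n = 16.

16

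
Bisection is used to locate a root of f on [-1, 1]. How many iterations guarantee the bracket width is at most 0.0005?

12

Width after n steps is 2/2^n. Need 2^n ≥ 2/0.0005 = 4000.
2^11 = 2048 < 4000 ≤ 2^12 = 4096, so n = 12.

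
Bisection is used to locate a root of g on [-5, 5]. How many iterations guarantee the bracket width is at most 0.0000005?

Width after n steps is 10/2^n. Need 2^n ≥ 10/0.0000005 = 20000000.
2^24 = 16777216 < 20000000 ≤ 2^25 = 33554432, so n = 25.

25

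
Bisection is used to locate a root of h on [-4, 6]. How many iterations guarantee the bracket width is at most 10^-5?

Width after n steps is 10/2^n. Need 2^n ≥ 10/10^-5 = 1000000.
2^19 = 524288 < 1000000 ≤ 2^20 = 1048576, so n = 20.

20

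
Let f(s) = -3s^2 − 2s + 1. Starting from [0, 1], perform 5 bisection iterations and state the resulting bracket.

f(0.5) = -0.75 < 0, so the root lies in [0, 0.5]
f(0.25) = 0.3125 > 0, so the root lies in [0.25, 0.5]
f(0.375) = -0.171875 < 0, so the root lies in [0.25, 0.375]
f(0.3125) = 0.082 > 0, so the root lies in [0.3125, 0.375]
f(0.34375) = -0.042 < 0, so the root lies in [0.3125, 0.34375]

[0.3125, 0.34375]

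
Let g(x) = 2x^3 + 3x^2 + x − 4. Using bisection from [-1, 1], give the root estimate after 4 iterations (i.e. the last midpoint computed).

0.875

m = 0, g(m) = -4 (−); new bracket [0, 1]
m = 0.5, g(m) = -2.5 (−); new bracket [0.5, 1]
m = 0.75, g(m) = -0.71875 (−); new bracket [0.75, 1]
m = 0.875, g(m) = 0.5117 (+); new bracket [0.75, 0.875]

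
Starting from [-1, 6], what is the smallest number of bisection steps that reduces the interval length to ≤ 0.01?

10

Width after n steps is 7/2^n. Need 2^n ≥ 7/0.01 = 700.
2^9 = 512 < 700 ≤ 2^10 = 1024, so n = 10.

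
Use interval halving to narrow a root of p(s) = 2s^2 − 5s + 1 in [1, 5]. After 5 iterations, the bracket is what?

[2.25, 2.375]

m = 3, p(m) = 4 (+); new bracket [1, 3]
m = 2, p(m) = -1 (−); new bracket [2, 3]
m = 2.5, p(m) = 1 (+); new bracket [2, 2.5]
m = 2.25, p(m) = -0.125 (−); new bracket [2.25, 2.5]
m = 2.375, p(m) = 0.4062 (+); new bracket [2.25, 2.375]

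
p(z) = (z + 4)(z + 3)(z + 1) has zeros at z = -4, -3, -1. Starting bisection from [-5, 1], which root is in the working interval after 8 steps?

-1

midpoint -2: p = -2 < 0 → [-2, 1]
midpoint -0.5: p = 4.375 > 0 → [-2, -0.5]
midpoint -1.25: p = -1.203125 < 0 → [-1.25, -0.5]
midpoint -0.875: p = 0.8301 > 0 → [-1.25, -0.875]
midpoint -1.0625: p = -0.3557 < 0 → [-1.0625, -0.875]
midpoint -0.96875: p = 0.1924 > 0 → [-1.0625, -0.96875]
midpoint -1.015625: p = -0.0925 < 0 → [-1.015625, -0.96875]
midpoint -0.9921875: p = 0.0472 > 0 → [-1.015625, -0.9921875]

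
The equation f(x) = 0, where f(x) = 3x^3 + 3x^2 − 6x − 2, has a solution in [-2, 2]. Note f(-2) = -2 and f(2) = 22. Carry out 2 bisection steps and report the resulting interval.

[1, 2]

m = 0, f(m) = -2 (−); new bracket [0, 2]
m = 1, f(m) = -2 (−); new bracket [1, 2]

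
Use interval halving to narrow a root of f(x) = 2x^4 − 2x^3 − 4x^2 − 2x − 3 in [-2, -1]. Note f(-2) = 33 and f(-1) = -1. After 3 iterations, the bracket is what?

midpoint -1.5: f = 7.875 > 0 → [-1.5, -1]
midpoint -1.25: f = 2.039062 > 0 → [-1.25, -1]
midpoint -1.125: f = 0.23877 > 0 → [-1.125, -1]

[-1.125, -1]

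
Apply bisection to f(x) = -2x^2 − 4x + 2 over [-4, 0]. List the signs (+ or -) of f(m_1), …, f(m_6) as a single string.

+--++-

midpoint -2: f = 2 > 0 → [-4, -2]
midpoint -3: f = -4 < 0 → [-3, -2]
midpoint -2.5: f = -0.5 < 0 → [-2.5, -2]
midpoint -2.25: f = 0.875 > 0 → [-2.5, -2.25]
midpoint -2.375: f = 0.2188 > 0 → [-2.5, -2.375]
midpoint -2.4375: f = -0.1328 < 0 → [-2.4375, -2.375]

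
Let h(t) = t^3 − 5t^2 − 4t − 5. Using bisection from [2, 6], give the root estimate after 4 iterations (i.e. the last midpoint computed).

h(4) = -37 < 0, so the root lies in [4, 6]
h(5) = -25 < 0, so the root lies in [5, 6]
h(5.5) = -11.875 < 0, so the root lies in [5.5, 6]
h(5.75) = -3.2031 < 0, so the root lies in [5.75, 6]

5.75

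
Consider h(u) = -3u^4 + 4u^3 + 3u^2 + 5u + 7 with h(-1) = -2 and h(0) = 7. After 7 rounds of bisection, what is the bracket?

midpoint -0.5: h = 4.5625 > 0 → [-1, -0.5]
midpoint -0.75: h = 2.300781 > 0 → [-1, -0.75]
midpoint -0.875: h = 0.483643 > 0 → [-1, -0.875]
midpoint -0.9375: h = -0.6641 < 0 → [-0.9375, -0.875]
midpoint -0.90625: h = -0.0681 < 0 → [-0.90625, -0.875]
midpoint -0.890625: h = 0.2131 > 0 → [-0.90625, -0.890625]
midpoint -0.8984375: h = 0.0739 > 0 → [-0.90625, -0.8984375]

[-0.90625, -0.8984375]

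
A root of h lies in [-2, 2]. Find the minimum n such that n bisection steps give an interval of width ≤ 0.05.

7

Width after n steps is 4/2^n. Need 2^n ≥ 4/0.05 = 80.
2^6 = 64 < 80 ≤ 2^7 = 128, so n = 7.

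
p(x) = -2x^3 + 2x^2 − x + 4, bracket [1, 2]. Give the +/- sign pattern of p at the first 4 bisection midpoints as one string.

p(1.5) = 0.25 > 0, so the root lies in [1.5, 2]
p(1.75) = -2.34375 < 0, so the root lies in [1.5, 1.75]
p(1.625) = -0.925781 < 0, so the root lies in [1.5, 1.625]
p(1.5625) = -0.3091 < 0, so the root lies in [1.5, 1.5625]

+---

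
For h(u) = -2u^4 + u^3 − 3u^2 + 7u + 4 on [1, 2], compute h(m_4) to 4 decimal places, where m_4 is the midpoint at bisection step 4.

-0.4930

h(1.5) = 1 > 0, so the root lies in [1.5, 2]
h(1.75) = -6.335938 < 0, so the root lies in [1.5, 1.75]
h(1.625) = -2.20166 < 0, so the root lies in [1.5, 1.625]
h(1.5625) = -0.493 < 0, so the root lies in [1.5, 1.5625]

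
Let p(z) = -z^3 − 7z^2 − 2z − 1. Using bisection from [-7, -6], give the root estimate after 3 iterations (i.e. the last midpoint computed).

-6.625

p(-6.5) = -9.125 < 0, so the root lies in [-7, -6.5]
p(-6.75) = 1.109375 > 0, so the root lies in [-6.75, -6.5]
p(-6.625) = -4.208984 < 0, so the root lies in [-6.75, -6.625]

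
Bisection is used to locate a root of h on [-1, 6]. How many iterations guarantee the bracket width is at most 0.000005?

Width after n steps is 7/2^n. Need 2^n ≥ 7/0.000005 = 1400000.
2^20 = 1048576 < 1400000 ≤ 2^21 = 2097152, so n = 21.

21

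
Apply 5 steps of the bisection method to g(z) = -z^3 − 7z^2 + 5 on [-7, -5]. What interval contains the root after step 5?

midpoint -6: g = -31 < 0 → [-7, -6]
midpoint -6.5: g = -16.125 < 0 → [-7, -6.5]
midpoint -6.75: g = -6.390625 < 0 → [-7, -6.75]
midpoint -6.875: g = -0.9082 < 0 → [-7, -6.875]
midpoint -6.9375: g = 1.9919 > 0 → [-6.9375, -6.875]

[-6.9375, -6.875]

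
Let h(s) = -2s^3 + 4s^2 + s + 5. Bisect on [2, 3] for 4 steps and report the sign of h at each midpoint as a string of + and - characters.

h(2.5) = 1.25 > 0, so the root lies in [2.5, 3]
h(2.75) = -3.59375 < 0, so the root lies in [2.5, 2.75]
h(2.625) = -0.988281 < 0, so the root lies in [2.5, 2.625]
h(2.5625) = 0.1753 > 0, so the root lies in [2.5625, 2.625]

+--+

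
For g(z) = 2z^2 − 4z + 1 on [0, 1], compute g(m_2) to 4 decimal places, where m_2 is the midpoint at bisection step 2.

0.1250

midpoint 0.5: g = -0.5 < 0 → [0, 0.5]
midpoint 0.25: g = 0.125 > 0 → [0.25, 0.5]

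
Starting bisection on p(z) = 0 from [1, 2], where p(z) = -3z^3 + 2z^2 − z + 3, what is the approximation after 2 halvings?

1.25

p(1.5) = -4.125 < 0, so the root lies in [1, 1.5]
p(1.25) = -0.984375 < 0, so the root lies in [1, 1.25]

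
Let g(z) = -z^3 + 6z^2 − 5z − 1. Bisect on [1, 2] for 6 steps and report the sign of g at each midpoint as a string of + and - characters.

++--+-

m = 1.5, g(m) = 1.625 (+); new bracket [1, 1.5]
m = 1.25, g(m) = 0.171875 (+); new bracket [1, 1.25]
m = 1.125, g(m) = -0.455078 (−); new bracket [1.125, 1.25]
m = 1.1875, g(m) = -0.1511 (−); new bracket [1.1875, 1.25]
m = 1.21875, g(m) = 0.0081 (+); new bracket [1.1875, 1.21875]
m = 1.203125, g(m) = -0.0721 (−); new bracket [1.203125, 1.21875]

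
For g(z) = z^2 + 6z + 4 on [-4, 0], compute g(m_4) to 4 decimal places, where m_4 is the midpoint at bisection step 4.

0.0625

g(-2) = -4 < 0, so the root lies in [-2, 0]
g(-1) = -1 < 0, so the root lies in [-1, 0]
g(-0.5) = 1.25 > 0, so the root lies in [-1, -0.5]
g(-0.75) = 0.0625 > 0, so the root lies in [-1, -0.75]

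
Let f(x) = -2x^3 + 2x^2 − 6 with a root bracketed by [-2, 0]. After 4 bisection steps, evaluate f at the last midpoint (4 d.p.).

-0.6211

m = -1, f(m) = -2 (−); new bracket [-2, -1]
m = -1.5, f(m) = 5.25 (+); new bracket [-1.5, -1]
m = -1.25, f(m) = 1.03125 (+); new bracket [-1.25, -1]
m = -1.125, f(m) = -0.6211 (−); new bracket [-1.25, -1.125]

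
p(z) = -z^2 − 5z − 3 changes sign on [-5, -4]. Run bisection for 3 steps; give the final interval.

[-4.375, -4.25]

p(-4.5) = -0.75 < 0, so the root lies in [-4.5, -4]
p(-4.25) = 0.1875 > 0, so the root lies in [-4.5, -4.25]
p(-4.375) = -0.265625 < 0, so the root lies in [-4.375, -4.25]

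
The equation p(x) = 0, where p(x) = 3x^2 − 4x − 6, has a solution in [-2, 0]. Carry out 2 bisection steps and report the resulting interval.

[-1, -0.5]

midpoint -1: p = 1 > 0 → [-1, 0]
midpoint -0.5: p = -3.25 < 0 → [-1, -0.5]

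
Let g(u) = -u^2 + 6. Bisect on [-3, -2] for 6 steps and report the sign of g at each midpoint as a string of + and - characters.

g(-2.5) = -0.25 < 0, so the root lies in [-2.5, -2]
g(-2.25) = 0.9375 > 0, so the root lies in [-2.5, -2.25]
g(-2.375) = 0.359375 > 0, so the root lies in [-2.5, -2.375]
g(-2.4375) = 0.0586 > 0, so the root lies in [-2.5, -2.4375]
g(-2.46875) = -0.0947 < 0, so the root lies in [-2.46875, -2.4375]
g(-2.453125) = -0.0178 < 0, so the root lies in [-2.453125, -2.4375]

-+++--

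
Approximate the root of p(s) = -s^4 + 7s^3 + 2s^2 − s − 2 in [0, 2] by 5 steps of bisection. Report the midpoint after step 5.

0.6875

midpoint 1: p = 5 > 0 → [0, 1]
midpoint 0.5: p = -1.1875 < 0 → [0.5, 1]
midpoint 0.75: p = 1.011719 > 0 → [0.5, 0.75]
midpoint 0.625: p = -0.2874 < 0 → [0.625, 0.75]
midpoint 0.6875: p = 0.3091 > 0 → [0.625, 0.6875]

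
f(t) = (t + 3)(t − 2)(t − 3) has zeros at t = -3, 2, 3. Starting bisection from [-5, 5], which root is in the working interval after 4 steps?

t = 0 gives f = 18, positive; keep [-5, 0]
t = -2.5 gives f = 12.375, positive; keep [-5, -2.5]
t = -3.75 gives f = -29.109375, negative; keep [-3.75, -2.5]
t = -3.125 gives f = -3.9238, negative; keep [-3.125, -2.5]

-3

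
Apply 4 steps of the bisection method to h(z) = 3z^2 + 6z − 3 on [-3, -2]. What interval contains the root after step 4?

midpoint -2.5: h = 0.75 > 0 → [-2.5, -2]
midpoint -2.25: h = -1.3125 < 0 → [-2.5, -2.25]
midpoint -2.375: h = -0.328125 < 0 → [-2.5, -2.375]
midpoint -2.4375: h = 0.1992 > 0 → [-2.4375, -2.375]

[-2.4375, -2.375]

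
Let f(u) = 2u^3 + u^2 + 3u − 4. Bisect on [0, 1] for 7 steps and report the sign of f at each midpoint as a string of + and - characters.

--++-+-

midpoint 0.5: f = -2 < 0 → [0.5, 1]
midpoint 0.75: f = -0.34375 < 0 → [0.75, 1]
midpoint 0.875: f = 0.730469 > 0 → [0.75, 0.875]
midpoint 0.8125: f = 0.1704 > 0 → [0.75, 0.8125]
midpoint 0.78125: f = -0.0922 < 0 → [0.78125, 0.8125]
midpoint 0.796875: f = 0.0377 > 0 → [0.78125, 0.796875]
midpoint 0.7890625: f = -0.0276 < 0 → [0.7890625, 0.796875]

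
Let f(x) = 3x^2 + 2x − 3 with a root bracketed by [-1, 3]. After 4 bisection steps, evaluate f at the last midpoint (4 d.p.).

f(1) = 2 > 0, so the root lies in [-1, 1]
f(0) = -3 < 0, so the root lies in [0, 1]
f(0.5) = -1.25 < 0, so the root lies in [0.5, 1]
f(0.75) = 0.1875 > 0, so the root lies in [0.5, 0.75]

0.1875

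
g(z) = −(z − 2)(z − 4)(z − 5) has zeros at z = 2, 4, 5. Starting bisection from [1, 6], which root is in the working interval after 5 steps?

g(3.5) = -1.125 < 0, so the root lies in [1, 3.5]
g(2.25) = -1.203125 < 0, so the root lies in [1, 2.25]
g(1.625) = 3.005859 > 0, so the root lies in [1.625, 2.25]
g(1.9375) = 0.3948 > 0, so the root lies in [1.9375, 2.25]
g(2.09375) = -0.5194 < 0, so the root lies in [1.9375, 2.09375]

2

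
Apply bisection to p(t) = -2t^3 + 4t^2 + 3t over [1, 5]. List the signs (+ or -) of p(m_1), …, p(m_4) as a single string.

midpoint 3: p = -9 < 0 → [1, 3]
midpoint 2: p = 6 > 0 → [2, 3]
midpoint 2.5: p = 1.25 > 0 → [2.5, 3]
midpoint 2.75: p = -3.0938 < 0 → [2.5, 2.75]

-++-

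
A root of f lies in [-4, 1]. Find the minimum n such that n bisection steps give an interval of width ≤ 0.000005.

20

Width after n steps is 5/2^n. Need 2^n ≥ 5/0.000005 = 1000000.
2^19 = 524288 < 1000000 ≤ 2^20 = 1048576, so n = 20.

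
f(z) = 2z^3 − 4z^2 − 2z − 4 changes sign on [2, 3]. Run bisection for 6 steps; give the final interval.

midpoint 2.5: f = -2.75 < 0 → [2.5, 3]
midpoint 2.75: f = 1.84375 > 0 → [2.5, 2.75]
midpoint 2.625: f = -0.636719 < 0 → [2.625, 2.75]
midpoint 2.6875: f = 0.5562 > 0 → [2.625, 2.6875]
midpoint 2.65625: f = -0.0519 < 0 → [2.65625, 2.6875]
midpoint 2.671875: f = 0.2492 > 0 → [2.65625, 2.671875]

[2.65625, 2.671875]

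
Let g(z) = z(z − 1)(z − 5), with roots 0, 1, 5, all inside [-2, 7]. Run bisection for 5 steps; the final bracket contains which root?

m = 2.5, g(m) = -9.375 (−); new bracket [2.5, 7]
m = 4.75, g(m) = -4.453125 (−); new bracket [4.75, 7]
m = 5.875, g(m) = 25.060547 (+); new bracket [4.75, 5.875]
m = 5.3125, g(m) = 7.1594 (+); new bracket [4.75, 5.3125]
m = 5.03125, g(m) = 0.6338 (+); new bracket [4.75, 5.03125]

5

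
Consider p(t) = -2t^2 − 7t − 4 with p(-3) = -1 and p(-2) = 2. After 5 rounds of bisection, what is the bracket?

[-2.78125, -2.75]

midpoint -2.5: p = 1 > 0 → [-3, -2.5]
midpoint -2.75: p = 0.125 > 0 → [-3, -2.75]
midpoint -2.875: p = -0.40625 < 0 → [-2.875, -2.75]
midpoint -2.8125: p = -0.1328 < 0 → [-2.8125, -2.75]
midpoint -2.78125: p = -0.002 < 0 → [-2.78125, -2.75]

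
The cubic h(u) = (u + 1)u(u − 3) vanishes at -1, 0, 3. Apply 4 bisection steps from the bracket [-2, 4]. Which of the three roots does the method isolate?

h(1) = -4 < 0, so the root lies in [1, 4]
h(2.5) = -4.375 < 0, so the root lies in [2.5, 4]
h(3.25) = 3.453125 > 0, so the root lies in [2.5, 3.25]
h(2.875) = -1.3926 < 0, so the root lies in [2.875, 3.25]

3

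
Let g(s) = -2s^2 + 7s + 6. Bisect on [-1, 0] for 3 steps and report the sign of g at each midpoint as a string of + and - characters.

+-+

g(-0.5) = 2 > 0, so the root lies in [-1, -0.5]
g(-0.75) = -0.375 < 0, so the root lies in [-0.75, -0.5]
g(-0.625) = 0.84375 > 0, so the root lies in [-0.75, -0.625]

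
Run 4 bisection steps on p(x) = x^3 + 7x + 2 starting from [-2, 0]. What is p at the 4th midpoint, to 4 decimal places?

x = -1 gives p = -6, negative; keep [-1, 0]
x = -0.5 gives p = -1.625, negative; keep [-0.5, 0]
x = -0.25 gives p = 0.234375, positive; keep [-0.5, -0.25]
x = -0.375 gives p = -0.6777, negative; keep [-0.375, -0.25]

-0.6777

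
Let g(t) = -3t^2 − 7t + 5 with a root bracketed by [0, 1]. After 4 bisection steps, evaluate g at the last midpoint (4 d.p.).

m = 0.5, g(m) = 0.75 (+); new bracket [0.5, 1]
m = 0.75, g(m) = -1.9375 (−); new bracket [0.5, 0.75]
m = 0.625, g(m) = -0.546875 (−); new bracket [0.5, 0.625]
m = 0.5625, g(m) = 0.1133 (+); new bracket [0.5625, 0.625]

0.1133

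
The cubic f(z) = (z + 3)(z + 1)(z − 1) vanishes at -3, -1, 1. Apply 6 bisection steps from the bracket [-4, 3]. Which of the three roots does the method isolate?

1

f(-0.5) = -1.875 < 0, so the root lies in [-0.5, 3]
f(1.25) = 2.390625 > 0, so the root lies in [-0.5, 1.25]
f(0.375) = -2.900391 < 0, so the root lies in [0.375, 1.25]
f(0.8125) = -1.2957 < 0, so the root lies in [0.8125, 1.25]
f(1.03125) = 0.2559 > 0, so the root lies in [0.8125, 1.03125]
f(0.921875) = -0.5889 < 0, so the root lies in [0.921875, 1.03125]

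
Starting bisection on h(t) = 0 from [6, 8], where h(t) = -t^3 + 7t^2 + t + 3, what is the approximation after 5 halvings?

7.1875

t = 7 gives h = 10, positive; keep [7, 8]
t = 7.5 gives h = -17.625, negative; keep [7, 7.5]
t = 7.25 gives h = -2.890625, negative; keep [7, 7.25]
t = 7.125 gives h = 3.7793, positive; keep [7.125, 7.25]
t = 7.1875 gives h = 0.5012, positive; keep [7.1875, 7.25]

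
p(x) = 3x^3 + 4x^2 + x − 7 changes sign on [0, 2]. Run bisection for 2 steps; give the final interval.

midpoint 1: p = 1 > 0 → [0, 1]
midpoint 0.5: p = -5.125 < 0 → [0.5, 1]

[0.5, 1]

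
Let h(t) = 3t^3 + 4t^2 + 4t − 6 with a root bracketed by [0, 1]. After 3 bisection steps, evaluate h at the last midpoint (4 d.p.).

h(0.5) = -2.625 < 0, so the root lies in [0.5, 1]
h(0.75) = 0.515625 > 0, so the root lies in [0.5, 0.75]
h(0.625) = -1.205078 < 0, so the root lies in [0.625, 0.75]

-1.2051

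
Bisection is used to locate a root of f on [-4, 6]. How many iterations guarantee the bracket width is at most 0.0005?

15

Width after n steps is 10/2^n. Need 2^n ≥ 10/0.0005 = 20000.
2^14 = 16384 < 20000 ≤ 2^15 = 32768, so n = 15.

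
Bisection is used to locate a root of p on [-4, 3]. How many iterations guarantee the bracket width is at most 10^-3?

Width after n steps is 7/2^n. Need 2^n ≥ 7/10^-3 = 7000.
2^12 = 4096 < 7000 ≤ 2^13 = 8192, so n = 13.

13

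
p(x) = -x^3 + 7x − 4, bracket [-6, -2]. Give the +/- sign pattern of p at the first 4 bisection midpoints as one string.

p(-4) = 32 > 0, so the root lies in [-4, -2]
p(-3) = 2 > 0, so the root lies in [-3, -2]
p(-2.5) = -5.875 < 0, so the root lies in [-3, -2.5]
p(-2.75) = -2.4531 < 0, so the root lies in [-3, -2.75]

++--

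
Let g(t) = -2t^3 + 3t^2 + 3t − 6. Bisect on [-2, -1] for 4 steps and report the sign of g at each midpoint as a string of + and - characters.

+-+-

m = -1.5, g(m) = 3 (+); new bracket [-1.5, -1]
m = -1.25, g(m) = -1.15625 (−); new bracket [-1.5, -1.25]
m = -1.375, g(m) = 0.746094 (+); new bracket [-1.375, -1.25]
m = -1.3125, g(m) = -0.2476 (−); new bracket [-1.375, -1.3125]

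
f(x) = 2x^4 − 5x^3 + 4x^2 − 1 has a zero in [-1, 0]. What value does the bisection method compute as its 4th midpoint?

-0.4375

f(-0.5) = 0.75 > 0, so the root lies in [-0.5, 0]
f(-0.25) = -0.664062 < 0, so the root lies in [-0.5, -0.25]
f(-0.375) = -0.134277 < 0, so the root lies in [-0.5, -0.375]
f(-0.4375) = 0.2576 > 0, so the root lies in [-0.4375, -0.375]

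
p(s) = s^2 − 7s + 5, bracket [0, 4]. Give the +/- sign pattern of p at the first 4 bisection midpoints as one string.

midpoint 2: p = -5 < 0 → [0, 2]
midpoint 1: p = -1 < 0 → [0, 1]
midpoint 0.5: p = 1.75 > 0 → [0.5, 1]
midpoint 0.75: p = 0.3125 > 0 → [0.75, 1]

--++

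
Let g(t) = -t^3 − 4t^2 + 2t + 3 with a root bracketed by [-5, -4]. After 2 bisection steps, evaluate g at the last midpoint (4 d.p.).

midpoint -4.5: g = 4.125 > 0 → [-4.5, -4]
midpoint -4.25: g = -0.984375 < 0 → [-4.5, -4.25]

-0.9844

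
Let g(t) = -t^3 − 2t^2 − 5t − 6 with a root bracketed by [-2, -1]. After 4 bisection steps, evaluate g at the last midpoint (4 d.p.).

t = -1.5 gives g = 0.375, positive; keep [-1.5, -1]
t = -1.25 gives g = -0.921875, negative; keep [-1.5, -1.25]
t = -1.375 gives g = -0.306641, negative; keep [-1.5, -1.375]
t = -1.4375 gives g = 0.0251, positive; keep [-1.4375, -1.375]

0.0251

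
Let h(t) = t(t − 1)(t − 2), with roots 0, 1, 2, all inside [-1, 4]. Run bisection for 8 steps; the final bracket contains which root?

h(1.5) = -0.375 < 0, so the root lies in [1.5, 4]
h(2.75) = 3.609375 > 0, so the root lies in [1.5, 2.75]
h(2.125) = 0.298828 > 0, so the root lies in [1.5, 2.125]
h(1.8125) = -0.2761 < 0, so the root lies in [1.8125, 2.125]
h(1.96875) = -0.0596 < 0, so the root lies in [1.96875, 2.125]
h(2.046875) = 0.1004 > 0, so the root lies in [1.96875, 2.046875]
h(2.0078125) = 0.0158 > 0, so the root lies in [1.96875, 2.0078125]
h(1.98828125) = -0.023 < 0, so the root lies in [1.98828125, 2.0078125]

2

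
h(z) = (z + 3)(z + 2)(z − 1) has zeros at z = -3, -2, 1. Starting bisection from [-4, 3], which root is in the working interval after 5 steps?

z = -0.5 gives h = -5.625, negative; keep [-0.5, 3]
z = 1.25 gives h = 3.453125, positive; keep [-0.5, 1.25]
z = 0.375 gives h = -5.009766, negative; keep [0.375, 1.25]
z = 0.8125 gives h = -2.0105, negative; keep [0.8125, 1.25]
z = 1.03125 gives h = 0.3819, positive; keep [0.8125, 1.03125]

1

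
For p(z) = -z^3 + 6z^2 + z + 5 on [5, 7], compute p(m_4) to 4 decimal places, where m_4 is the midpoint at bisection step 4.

-3.8652

midpoint 6: p = 11 > 0 → [6, 7]
midpoint 6.5: p = -9.625 < 0 → [6, 6.5]
midpoint 6.25: p = 1.484375 > 0 → [6.25, 6.5]
midpoint 6.375: p = -3.8652 < 0 → [6.25, 6.375]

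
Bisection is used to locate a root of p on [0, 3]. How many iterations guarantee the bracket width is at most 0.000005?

Width after n steps is 3/2^n. Need 2^n ≥ 3/0.000005 = 600000.
2^19 = 524288 < 600000 ≤ 2^20 = 1048576, so n = 20.

20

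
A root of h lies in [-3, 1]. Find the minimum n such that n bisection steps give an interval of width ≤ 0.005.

Width after n steps is 4/2^n. Need 2^n ≥ 4/0.005 = 800.
2^9 = 512 < 800 ≤ 2^10 = 1024, so n = 10.

10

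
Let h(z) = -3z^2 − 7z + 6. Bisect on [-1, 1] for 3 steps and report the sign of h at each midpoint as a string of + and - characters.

++-

m = 0, h(m) = 6 (+); new bracket [0, 1]
m = 0.5, h(m) = 1.75 (+); new bracket [0.5, 1]
m = 0.75, h(m) = -0.9375 (−); new bracket [0.5, 0.75]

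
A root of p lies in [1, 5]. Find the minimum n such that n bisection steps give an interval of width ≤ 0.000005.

Width after n steps is 4/2^n. Need 2^n ≥ 4/0.000005 = 800000.
2^19 = 524288 < 800000 ≤ 2^20 = 1048576, so n = 20.

20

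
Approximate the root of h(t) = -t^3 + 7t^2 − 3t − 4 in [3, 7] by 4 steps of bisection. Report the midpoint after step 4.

6.25

m = 5, h(m) = 31 (+); new bracket [5, 7]
m = 6, h(m) = 14 (+); new bracket [6, 7]
m = 6.5, h(m) = -2.375 (−); new bracket [6, 6.5]
m = 6.25, h(m) = 6.5469 (+); new bracket [6.25, 6.5]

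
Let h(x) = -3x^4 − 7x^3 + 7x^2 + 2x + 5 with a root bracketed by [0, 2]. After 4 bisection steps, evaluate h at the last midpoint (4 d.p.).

midpoint 1: h = 4 > 0 → [1, 2]
midpoint 1.5: h = -15.0625 < 0 → [1, 1.5]
midpoint 1.25: h = -2.558594 < 0 → [1, 1.25]
midpoint 1.125: h = 1.3372 > 0 → [1.125, 1.25]

1.3372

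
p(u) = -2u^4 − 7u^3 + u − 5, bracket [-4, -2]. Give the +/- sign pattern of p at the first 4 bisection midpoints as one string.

u = -3 gives p = 19, positive; keep [-4, -3]
u = -3.5 gives p = -8.5, negative; keep [-3.5, -3]
u = -3.25 gives p = 8.914062, positive; keep [-3.5, -3.25]
u = -3.375 gives p = 1.2358, positive; keep [-3.5, -3.375]

+-++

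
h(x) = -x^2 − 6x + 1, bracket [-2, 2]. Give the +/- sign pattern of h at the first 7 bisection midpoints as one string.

m = 0, h(m) = 1 (+); new bracket [0, 2]
m = 1, h(m) = -6 (−); new bracket [0, 1]
m = 0.5, h(m) = -2.25 (−); new bracket [0, 0.5]
m = 0.25, h(m) = -0.5625 (−); new bracket [0, 0.25]
m = 0.125, h(m) = 0.2344 (+); new bracket [0.125, 0.25]
m = 0.1875, h(m) = -0.1602 (−); new bracket [0.125, 0.1875]
m = 0.15625, h(m) = 0.0381 (+); new bracket [0.15625, 0.1875]

+---+-+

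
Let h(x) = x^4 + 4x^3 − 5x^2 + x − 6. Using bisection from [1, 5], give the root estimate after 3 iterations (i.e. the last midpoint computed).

1.5

x = 3 gives h = 141, positive; keep [1, 3]
x = 2 gives h = 24, positive; keep [1, 2]
x = 1.5 gives h = 2.8125, positive; keep [1, 1.5]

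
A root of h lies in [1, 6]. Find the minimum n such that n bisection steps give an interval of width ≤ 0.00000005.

Width after n steps is 5/2^n. Need 2^n ≥ 5/0.00000005 = 100000000.
2^26 = 67108864 < 100000000 ≤ 2^27 = 134217728, so n = 27.

27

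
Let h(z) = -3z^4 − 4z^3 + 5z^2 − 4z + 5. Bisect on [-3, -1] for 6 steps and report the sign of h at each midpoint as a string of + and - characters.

h(-2) = 17 > 0, so the root lies in [-3, -2]
h(-2.5) = -8.4375 < 0, so the root lies in [-2.5, -2]
h(-2.25) = 7.988281 > 0, so the root lies in [-2.5, -2.25]
h(-2.375) = 0.8391 > 0, so the root lies in [-2.5, -2.375]
h(-2.4375) = -3.5152 < 0, so the root lies in [-2.4375, -2.375]
h(-2.40625) = -1.2693 < 0, so the root lies in [-2.40625, -2.375]

+-++--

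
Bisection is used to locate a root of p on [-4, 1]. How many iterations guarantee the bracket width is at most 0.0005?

14

Width after n steps is 5/2^n. Need 2^n ≥ 5/0.0005 = 10000.
2^13 = 8192 < 10000 ≤ 2^14 = 16384, so n = 14.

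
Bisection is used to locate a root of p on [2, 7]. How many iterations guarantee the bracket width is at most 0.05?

7

Width after n steps is 5/2^n. Need 2^n ≥ 5/0.05 = 100.
2^6 = 64 < 100 ≤ 2^7 = 128, so n = 7.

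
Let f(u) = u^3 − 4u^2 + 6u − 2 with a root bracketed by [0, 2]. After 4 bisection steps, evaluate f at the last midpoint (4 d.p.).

u = 1 gives f = 1, positive; keep [0, 1]
u = 0.5 gives f = 0.125, positive; keep [0, 0.5]
u = 0.25 gives f = -0.734375, negative; keep [0.25, 0.5]
u = 0.375 gives f = -0.2598, negative; keep [0.375, 0.5]

-0.2598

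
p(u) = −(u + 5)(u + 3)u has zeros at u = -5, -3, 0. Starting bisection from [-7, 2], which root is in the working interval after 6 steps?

0

u = -2.5 gives p = 3.125, positive; keep [-2.5, 2]
u = -0.25 gives p = 3.265625, positive; keep [-0.25, 2]
u = 0.875 gives p = -19.919922, negative; keep [-0.25, 0.875]
u = 0.3125 gives p = -5.4993, negative; keep [-0.25, 0.3125]
u = 0.03125 gives p = -0.4766, negative; keep [-0.25, 0.03125]
u = -0.109375 gives p = 1.5462, positive; keep [-0.109375, 0.03125]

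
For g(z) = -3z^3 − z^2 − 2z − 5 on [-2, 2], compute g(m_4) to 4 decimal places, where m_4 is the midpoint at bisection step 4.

1.7969

m = 0, g(m) = -5 (−); new bracket [-2, 0]
m = -1, g(m) = -1 (−); new bracket [-2, -1]
m = -1.5, g(m) = 5.875 (+); new bracket [-1.5, -1]
m = -1.25, g(m) = 1.7969 (+); new bracket [-1.25, -1]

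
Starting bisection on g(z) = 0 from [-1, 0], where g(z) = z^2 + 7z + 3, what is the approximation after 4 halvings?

-0.4375

m = -0.5, g(m) = -0.25 (−); new bracket [-0.5, 0]
m = -0.25, g(m) = 1.3125 (+); new bracket [-0.5, -0.25]
m = -0.375, g(m) = 0.515625 (+); new bracket [-0.5, -0.375]
m = -0.4375, g(m) = 0.1289 (+); new bracket [-0.5, -0.4375]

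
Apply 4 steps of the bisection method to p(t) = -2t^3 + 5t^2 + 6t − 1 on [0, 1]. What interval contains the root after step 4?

midpoint 0.5: p = 3 > 0 → [0, 0.5]
midpoint 0.25: p = 0.78125 > 0 → [0, 0.25]
midpoint 0.125: p = -0.175781 < 0 → [0.125, 0.25]
midpoint 0.1875: p = 0.2876 > 0 → [0.125, 0.1875]

[0.125, 0.1875]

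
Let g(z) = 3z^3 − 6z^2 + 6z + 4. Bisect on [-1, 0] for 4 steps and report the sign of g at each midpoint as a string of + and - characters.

-++-

midpoint -0.5: g = -0.875 < 0 → [-0.5, 0]
midpoint -0.25: g = 2.078125 > 0 → [-0.5, -0.25]
midpoint -0.375: g = 0.748047 > 0 → [-0.5, -0.375]
midpoint -0.4375: g = -0.0247 < 0 → [-0.4375, -0.375]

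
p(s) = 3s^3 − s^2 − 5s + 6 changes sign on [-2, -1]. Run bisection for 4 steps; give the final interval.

midpoint -1.5: p = 1.125 > 0 → [-2, -1.5]
midpoint -1.75: p = -4.390625 < 0 → [-1.75, -1.5]
midpoint -1.625: p = -1.388672 < 0 → [-1.625, -1.5]
midpoint -1.5625: p = -0.073 < 0 → [-1.5625, -1.5]

[-1.5625, -1.5]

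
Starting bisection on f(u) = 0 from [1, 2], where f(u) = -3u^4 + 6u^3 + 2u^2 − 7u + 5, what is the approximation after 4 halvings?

f(1.5) = 4.0625 > 0, so the root lies in [1.5, 2]
f(1.75) = 2.894531 > 0, so the root lies in [1.75, 2]
f(1.875) = 1.378174 > 0, so the root lies in [1.875, 2]
f(1.9375) = 0.309 > 0, so the root lies in [1.9375, 2]

1.9375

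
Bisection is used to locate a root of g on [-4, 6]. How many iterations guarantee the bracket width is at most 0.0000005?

Width after n steps is 10/2^n. Need 2^n ≥ 10/0.0000005 = 20000000.
2^24 = 16777216 < 20000000 ≤ 2^25 = 33554432, so n = 25.

25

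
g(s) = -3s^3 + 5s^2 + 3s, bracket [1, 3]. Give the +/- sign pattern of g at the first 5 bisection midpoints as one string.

g(2) = 2 > 0, so the root lies in [2, 3]
g(2.5) = -8.125 < 0, so the root lies in [2, 2.5]
g(2.25) = -2.109375 < 0, so the root lies in [2, 2.25]
g(2.125) = 0.166 > 0, so the root lies in [2.125, 2.25]
g(2.1875) = -0.9143 < 0, so the root lies in [2.125, 2.1875]

+--+-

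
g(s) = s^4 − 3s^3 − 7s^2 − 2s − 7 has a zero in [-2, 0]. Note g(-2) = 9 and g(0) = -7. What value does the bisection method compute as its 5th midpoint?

g(-1) = -8 < 0, so the root lies in [-2, -1]
g(-1.5) = -4.5625 < 0, so the root lies in [-2, -1.5]
g(-1.75) = 0.519531 > 0, so the root lies in [-1.75, -1.5]
g(-1.625) = -2.3884 < 0, so the root lies in [-1.75, -1.625]
g(-1.6875) = -1.0332 < 0, so the root lies in [-1.75, -1.6875]

-1.6875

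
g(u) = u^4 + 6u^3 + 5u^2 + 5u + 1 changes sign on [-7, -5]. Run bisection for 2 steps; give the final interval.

[-5.5, -5]

g(-6) = 151 > 0, so the root lies in [-6, -5]
g(-5.5) = 41.5625 > 0, so the root lies in [-5.5, -5]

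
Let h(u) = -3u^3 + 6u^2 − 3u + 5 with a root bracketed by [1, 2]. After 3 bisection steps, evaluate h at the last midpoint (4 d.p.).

u = 1.5 gives h = 3.875, positive; keep [1.5, 2]
u = 1.75 gives h = 2.046875, positive; keep [1.75, 2]
u = 1.875 gives h = 0.693359, positive; keep [1.875, 2]

0.6934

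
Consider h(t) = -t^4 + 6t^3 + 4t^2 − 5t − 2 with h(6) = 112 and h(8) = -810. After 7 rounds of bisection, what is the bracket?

[6.484375, 6.5]

midpoint 7: h = -184 < 0 → [6, 7]
midpoint 6.5: h = -2.8125 < 0 → [6, 6.5]
midpoint 6.25: h = 61.964844 > 0 → [6.25, 6.5]
midpoint 6.375: h = 31.531 > 0 → [6.375, 6.5]
midpoint 6.4375: h = 14.8623 > 0 → [6.4375, 6.5]
midpoint 6.46875: h = 6.1525 > 0 → [6.46875, 6.5]
midpoint 6.484375: h = 1.7021 > 0 → [6.484375, 6.5]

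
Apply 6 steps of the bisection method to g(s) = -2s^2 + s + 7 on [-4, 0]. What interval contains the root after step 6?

midpoint -2: g = -3 < 0 → [-2, 0]
midpoint -1: g = 4 > 0 → [-2, -1]
midpoint -1.5: g = 1 > 0 → [-2, -1.5]
midpoint -1.75: g = -0.875 < 0 → [-1.75, -1.5]
midpoint -1.625: g = 0.0938 > 0 → [-1.75, -1.625]
midpoint -1.6875: g = -0.3828 < 0 → [-1.6875, -1.625]

[-1.6875, -1.625]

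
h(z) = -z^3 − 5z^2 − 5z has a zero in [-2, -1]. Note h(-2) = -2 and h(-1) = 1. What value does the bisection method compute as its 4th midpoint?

midpoint -1.5: h = -0.375 < 0 → [-1.5, -1]
midpoint -1.25: h = 0.390625 > 0 → [-1.5, -1.25]
midpoint -1.375: h = 0.021484 > 0 → [-1.5, -1.375]
midpoint -1.4375: h = -0.1741 < 0 → [-1.4375, -1.375]

-1.4375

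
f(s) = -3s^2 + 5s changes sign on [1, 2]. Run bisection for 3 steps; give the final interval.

[1.625, 1.75]

s = 1.5 gives f = 0.75, positive; keep [1.5, 2]
s = 1.75 gives f = -0.4375, negative; keep [1.5, 1.75]
s = 1.625 gives f = 0.203125, positive; keep [1.625, 1.75]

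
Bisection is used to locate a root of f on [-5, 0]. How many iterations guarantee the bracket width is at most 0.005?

Width after n steps is 5/2^n. Need 2^n ≥ 5/0.005 = 1000.
2^9 = 512 < 1000 ≤ 2^10 = 1024, so n = 10.

10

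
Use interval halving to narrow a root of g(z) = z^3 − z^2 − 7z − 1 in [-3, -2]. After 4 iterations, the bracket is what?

[-2.125, -2.0625]

m = -2.5, g(m) = -5.375 (−); new bracket [-2.5, -2]
m = -2.25, g(m) = -1.703125 (−); new bracket [-2.25, -2]
m = -2.125, g(m) = -0.236328 (−); new bracket [-2.125, -2]
m = -2.0625, g(m) = 0.4099 (+); new bracket [-2.125, -2.0625]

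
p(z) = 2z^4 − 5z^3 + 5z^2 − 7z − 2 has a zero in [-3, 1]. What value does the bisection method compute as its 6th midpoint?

-0.1875

z = -1 gives p = 17, positive; keep [-1, 1]
z = 0 gives p = -2, negative; keep [-1, 0]
z = -0.5 gives p = 3.5, positive; keep [-0.5, 0]
z = -0.25 gives p = 0.1484, positive; keep [-0.25, 0]
z = -0.125 gives p = -1.0366, negative; keep [-0.25, -0.125]
z = -0.1875 gives p = -0.4763, negative; keep [-0.25, -0.1875]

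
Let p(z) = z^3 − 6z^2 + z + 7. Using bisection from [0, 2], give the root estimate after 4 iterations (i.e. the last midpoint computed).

1.375

z = 1 gives p = 3, positive; keep [1, 2]
z = 1.5 gives p = -1.625, negative; keep [1, 1.5]
z = 1.25 gives p = 0.828125, positive; keep [1.25, 1.5]
z = 1.375 gives p = -0.3691, negative; keep [1.25, 1.375]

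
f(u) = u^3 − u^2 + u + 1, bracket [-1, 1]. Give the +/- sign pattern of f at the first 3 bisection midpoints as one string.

++-

midpoint 0: f = 1 > 0 → [-1, 0]
midpoint -0.5: f = 0.125 > 0 → [-1, -0.5]
midpoint -0.75: f = -0.734375 < 0 → [-0.75, -0.5]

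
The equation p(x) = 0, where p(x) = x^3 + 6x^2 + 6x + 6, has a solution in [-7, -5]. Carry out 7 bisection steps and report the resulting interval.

[-5.046875, -5.03125]

midpoint -6: p = -30 < 0 → [-6, -5]
midpoint -5.5: p = -11.875 < 0 → [-5.5, -5]
midpoint -5.25: p = -4.828125 < 0 → [-5.25, -5]
midpoint -5.125: p = -1.7676 < 0 → [-5.125, -5]
midpoint -5.0625: p = -0.3479 < 0 → [-5.0625, -5]
midpoint -5.03125: p = 0.3349 > 0 → [-5.0625, -5.03125]
midpoint -5.046875: p = -0.0043 < 0 → [-5.046875, -5.03125]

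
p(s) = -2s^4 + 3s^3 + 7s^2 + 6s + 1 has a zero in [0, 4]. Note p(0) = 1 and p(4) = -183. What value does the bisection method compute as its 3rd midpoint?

p(2) = 33 > 0, so the root lies in [2, 4]
p(3) = 1 > 0, so the root lies in [3, 4]
p(3.5) = -63.75 < 0, so the root lies in [3, 3.5]

3.5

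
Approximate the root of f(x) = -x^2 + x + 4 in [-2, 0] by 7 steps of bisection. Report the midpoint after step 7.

-1.546875

midpoint -1: f = 2 > 0 → [-2, -1]
midpoint -1.5: f = 0.25 > 0 → [-2, -1.5]
midpoint -1.75: f = -0.8125 < 0 → [-1.75, -1.5]
midpoint -1.625: f = -0.2656 < 0 → [-1.625, -1.5]
midpoint -1.5625: f = -0.0039 < 0 → [-1.5625, -1.5]
midpoint -1.53125: f = 0.124 > 0 → [-1.5625, -1.53125]
midpoint -1.546875: f = 0.0603 > 0 → [-1.5625, -1.546875]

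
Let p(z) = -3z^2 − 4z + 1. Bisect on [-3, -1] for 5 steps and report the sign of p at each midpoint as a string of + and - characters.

-+---

midpoint -2: p = -3 < 0 → [-2, -1]
midpoint -1.5: p = 0.25 > 0 → [-2, -1.5]
midpoint -1.75: p = -1.1875 < 0 → [-1.75, -1.5]
midpoint -1.625: p = -0.4219 < 0 → [-1.625, -1.5]
midpoint -1.5625: p = -0.0742 < 0 → [-1.5625, -1.5]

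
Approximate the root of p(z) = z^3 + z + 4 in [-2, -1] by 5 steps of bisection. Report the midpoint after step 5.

-1.40625

m = -1.5, p(m) = -0.875 (−); new bracket [-1.5, -1]
m = -1.25, p(m) = 0.796875 (+); new bracket [-1.5, -1.25]
m = -1.375, p(m) = 0.025391 (+); new bracket [-1.5, -1.375]
m = -1.4375, p(m) = -0.408 (−); new bracket [-1.4375, -1.375]
m = -1.40625, p(m) = -0.1872 (−); new bracket [-1.40625, -1.375]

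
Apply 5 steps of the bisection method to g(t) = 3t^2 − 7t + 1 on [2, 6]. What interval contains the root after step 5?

[2.125, 2.25]

g(4) = 21 > 0, so the root lies in [2, 4]
g(3) = 7 > 0, so the root lies in [2, 3]
g(2.5) = 2.25 > 0, so the root lies in [2, 2.5]
g(2.25) = 0.4375 > 0, so the root lies in [2, 2.25]
g(2.125) = -0.3281 < 0, so the root lies in [2.125, 2.25]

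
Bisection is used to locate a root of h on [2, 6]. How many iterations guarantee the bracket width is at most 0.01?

9

Width after n steps is 4/2^n. Need 2^n ≥ 4/0.01 = 400.
2^8 = 256 < 400 ≤ 2^9 = 512, so n = 9.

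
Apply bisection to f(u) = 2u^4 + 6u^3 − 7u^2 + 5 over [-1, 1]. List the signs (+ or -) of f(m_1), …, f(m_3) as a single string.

f(0) = 5 > 0, so the root lies in [-1, 0]
f(-0.5) = 2.625 > 0, so the root lies in [-1, -0.5]
f(-0.75) = -0.835938 < 0, so the root lies in [-0.75, -0.5]

++-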